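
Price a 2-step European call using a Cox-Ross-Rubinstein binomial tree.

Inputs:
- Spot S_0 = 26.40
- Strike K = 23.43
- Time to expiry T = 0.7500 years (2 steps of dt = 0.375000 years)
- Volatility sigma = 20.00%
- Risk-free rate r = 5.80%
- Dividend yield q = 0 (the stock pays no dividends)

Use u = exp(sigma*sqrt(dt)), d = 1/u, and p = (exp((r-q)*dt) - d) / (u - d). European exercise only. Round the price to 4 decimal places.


dt = T/N = 0.375000
u = exp(sigma*sqrt(dt)) = 1.130290; d = 1/u = 0.884728
p = (exp((r-q)*dt) - d) / (u - d) = 0.558962
Discount per step: exp(-r*dt) = 0.978485
Stock lattice S(k, i) with i counting down-moves:
  k=0: S(0,0) = 26.4000
  k=1: S(1,0) = 29.8397; S(1,1) = 23.3568
  k=2: S(2,0) = 33.7275; S(2,1) = 26.4000; S(2,2) = 20.6645
Terminal payoffs V(N, i) = max(S_T - K, 0):
  V(2,0) = 10.297482; V(2,1) = 2.970000; V(2,2) = 0.000000
Backward induction: V(k, i) = exp(-r*dt) * [p * V(k+1, i) + (1-p) * V(k+1, i+1)].
  V(1,0) = exp(-r*dt) * [p*10.297482 + (1-p)*2.970000] = 6.913764
  V(1,1) = exp(-r*dt) * [p*2.970000 + (1-p)*0.000000] = 1.624400
  V(0,0) = exp(-r*dt) * [p*6.913764 + (1-p)*1.624400] = 4.482395

Answer: Price = V(0,0) = 4.4824


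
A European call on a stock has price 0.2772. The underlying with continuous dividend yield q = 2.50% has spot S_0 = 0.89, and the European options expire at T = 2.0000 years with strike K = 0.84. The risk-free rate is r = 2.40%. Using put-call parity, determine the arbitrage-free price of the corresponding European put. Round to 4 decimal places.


Put-call parity: C - P = S_0 * exp(-qT) - K * exp(-rT).
S_0 * exp(-qT) = 0.8900 * 0.95122942 = 0.84659419
K * exp(-rT) = 0.8400 * 0.95313379 = 0.80063238
P = C - S*exp(-qT) + K*exp(-rT)
P = 0.2772 - 0.84659419 + 0.80063238 = 0.2312

Answer: Put price = 0.2312


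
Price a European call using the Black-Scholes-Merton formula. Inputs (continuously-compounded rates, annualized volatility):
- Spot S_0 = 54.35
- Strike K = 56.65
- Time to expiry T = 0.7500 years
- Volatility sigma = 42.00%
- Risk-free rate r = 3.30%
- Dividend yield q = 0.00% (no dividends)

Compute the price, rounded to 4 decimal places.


Answer: Price = 7.4600

Derivation:
d1 = (ln(S/K) + (r - q + 0.5*sigma^2) * T) / (sigma * sqrt(T)) = 0.13595946
d2 = d1 - sigma * sqrt(T) = -0.22777121
exp(-rT) = 0.97555377; exp(-qT) = 1.00000000
C = S_0 * exp(-qT) * N(d1) - K * exp(-rT) * N(d2)
N(d1) = 0.55407334; N(d2) = 0.40991206
C = 54.3500 * 1.00000000 * 0.55407334 - 56.6500 * 0.97555377 * 0.40991206 = 7.4600


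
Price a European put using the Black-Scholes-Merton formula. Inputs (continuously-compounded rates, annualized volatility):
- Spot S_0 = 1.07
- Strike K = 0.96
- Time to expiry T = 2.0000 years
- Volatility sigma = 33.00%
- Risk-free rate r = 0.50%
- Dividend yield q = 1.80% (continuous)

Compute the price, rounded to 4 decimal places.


d1 = (ln(S/K) + (r - q + 0.5*sigma^2) * T) / (sigma * sqrt(T)) = 0.41008046
d2 = d1 - sigma * sqrt(T) = -0.05661002
exp(-rT) = 0.99004983; exp(-qT) = 0.96464029
P = K * exp(-rT) * N(-d2) - S_0 * exp(-qT) * N(-d1)
N(-d1) = 0.34087346; N(-d2) = 0.52257207
P = 0.9600 * 0.99004983 * 0.52257207 - 1.0700 * 0.96464029 * 0.34087346 = 0.1448

Answer: Price = 0.1448


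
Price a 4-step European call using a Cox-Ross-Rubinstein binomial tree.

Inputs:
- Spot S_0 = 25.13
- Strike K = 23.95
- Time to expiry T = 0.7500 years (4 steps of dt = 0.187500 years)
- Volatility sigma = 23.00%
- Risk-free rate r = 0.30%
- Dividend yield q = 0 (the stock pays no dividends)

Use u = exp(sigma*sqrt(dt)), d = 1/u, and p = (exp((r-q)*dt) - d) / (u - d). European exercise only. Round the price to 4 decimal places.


Answer: Price = V(0,0) = 2.6699

Derivation:
dt = T/N = 0.187500
u = exp(sigma*sqrt(dt)) = 1.104721; d = 1/u = 0.905206
p = (exp((r-q)*dt) - d) / (u - d) = 0.477942
Discount per step: exp(-r*dt) = 0.999438
Stock lattice S(k, i) with i counting down-moves:
  k=0: S(0,0) = 25.1300
  k=1: S(1,0) = 27.7616; S(1,1) = 22.7478
  k=2: S(2,0) = 30.6689; S(2,1) = 25.1300; S(2,2) = 20.5915
  k=3: S(3,0) = 33.8806; S(3,1) = 27.7616; S(3,2) = 22.7478; S(3,3) = 18.6395
  k=4: S(4,0) = 37.4286; S(4,1) = 30.6689; S(4,2) = 25.1300; S(4,3) = 20.5915; S(4,4) = 16.8726
Terminal payoffs V(N, i) = max(S_T - K, 0):
  V(4,0) = 13.478560; V(4,1) = 6.718872; V(4,2) = 1.180000; V(4,3) = 0.000000; V(4,4) = 0.000000
Backward induction: V(k, i) = exp(-r*dt) * [p * V(k+1, i) + (1-p) * V(k+1, i+1)].
  V(3,0) = exp(-r*dt) * [p*13.478560 + (1-p)*6.718872] = 9.944019
  V(3,1) = exp(-r*dt) * [p*6.718872 + (1-p)*1.180000] = 3.825110
  V(3,2) = exp(-r*dt) * [p*1.180000 + (1-p)*0.000000] = 0.563655
  V(3,3) = exp(-r*dt) * [p*0.000000 + (1-p)*0.000000] = 0.000000
  V(2,0) = exp(-r*dt) * [p*9.944019 + (1-p)*3.825110] = 6.745800
  V(2,1) = exp(-r*dt) * [p*3.825110 + (1-p)*0.563655] = 2.121249
  V(2,2) = exp(-r*dt) * [p*0.563655 + (1-p)*0.000000] = 0.269243
  V(1,0) = exp(-r*dt) * [p*6.745800 + (1-p)*2.121249] = 4.329083
  V(1,1) = exp(-r*dt) * [p*2.121249 + (1-p)*0.269243] = 1.153746
  V(0,0) = exp(-r*dt) * [p*4.329083 + (1-p)*1.153746] = 2.669872


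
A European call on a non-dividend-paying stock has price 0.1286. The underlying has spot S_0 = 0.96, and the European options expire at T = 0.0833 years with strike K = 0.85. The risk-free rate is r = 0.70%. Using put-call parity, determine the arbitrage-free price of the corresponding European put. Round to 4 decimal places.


Answer: Put price = 0.0181

Derivation:
Put-call parity: C - P = S_0 * exp(-qT) - K * exp(-rT).
S_0 * exp(-qT) = 0.9600 * 1.00000000 = 0.96000000
K * exp(-rT) = 0.8500 * 0.99941707 = 0.84950451
P = C - S*exp(-qT) + K*exp(-rT)
P = 0.1286 - 0.96000000 + 0.84950451 = 0.0181


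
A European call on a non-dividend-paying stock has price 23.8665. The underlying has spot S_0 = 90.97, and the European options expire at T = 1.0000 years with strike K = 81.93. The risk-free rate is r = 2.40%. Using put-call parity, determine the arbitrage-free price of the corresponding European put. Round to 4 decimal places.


Answer: Put price = 12.8836

Derivation:
Put-call parity: C - P = S_0 * exp(-qT) - K * exp(-rT).
S_0 * exp(-qT) = 90.9700 * 1.00000000 = 90.97000000
K * exp(-rT) = 81.9300 * 0.97628571 = 79.98708820
P = C - S*exp(-qT) + K*exp(-rT)
P = 23.8665 - 90.97000000 + 79.98708820 = 12.8836


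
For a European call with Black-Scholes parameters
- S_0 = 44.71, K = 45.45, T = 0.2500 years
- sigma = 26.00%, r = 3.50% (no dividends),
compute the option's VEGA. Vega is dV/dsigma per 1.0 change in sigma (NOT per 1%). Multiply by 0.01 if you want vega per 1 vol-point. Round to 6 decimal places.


Answer: Vega = 8.918192

Derivation:
d1 = 0.0060336125; d2 = -0.1239663875
phi(d1) = 0.3989350188; exp(-qT) = 1.0000000000; exp(-rT) = 0.9912881698
Vega = S * exp(-qT) * phi(d1) * sqrt(T) = 44.7100 * 1.0000000000 * 0.3989350188 * 0.5000000000 = 8.918192


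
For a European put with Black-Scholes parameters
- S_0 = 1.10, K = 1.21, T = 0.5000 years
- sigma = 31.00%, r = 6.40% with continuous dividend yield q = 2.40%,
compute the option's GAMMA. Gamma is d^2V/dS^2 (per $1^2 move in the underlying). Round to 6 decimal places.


d1 = -0.2339619253; d2 = -0.4531650274
phi(d1) = 0.3881716561; exp(-qT) = 0.9880717129; exp(-rT) = 0.9685065821
Gamma = exp(-qT) * phi(d1) / (S * sigma * sqrt(T)) = 0.9880717129 * 0.3881716561 / (1.1000 * 0.3100 * 0.7071067812) = 1.590644

Answer: Gamma = 1.590644


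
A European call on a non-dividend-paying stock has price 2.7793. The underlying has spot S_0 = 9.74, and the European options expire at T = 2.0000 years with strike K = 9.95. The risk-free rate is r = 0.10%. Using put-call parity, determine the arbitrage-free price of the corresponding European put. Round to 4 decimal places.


Put-call parity: C - P = S_0 * exp(-qT) - K * exp(-rT).
S_0 * exp(-qT) = 9.7400 * 1.00000000 = 9.74000000
K * exp(-rT) = 9.9500 * 0.99800200 = 9.93011989
P = C - S*exp(-qT) + K*exp(-rT)
P = 2.7793 - 9.74000000 + 9.93011989 = 2.9694

Answer: Put price = 2.9694


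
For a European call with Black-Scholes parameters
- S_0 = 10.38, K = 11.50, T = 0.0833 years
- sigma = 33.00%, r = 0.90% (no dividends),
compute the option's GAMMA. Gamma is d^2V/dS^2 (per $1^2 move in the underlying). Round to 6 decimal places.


Answer: Gamma = 0.239777

Derivation:
d1 = -1.0203376377; d2 = -1.1155813777
phi(d1) = 0.2370502866; exp(-qT) = 1.0000000000; exp(-rT) = 0.9992505810
Gamma = exp(-qT) * phi(d1) / (S * sigma * sqrt(T)) = 1.0000000000 * 0.2370502866 / (10.3800 * 0.3300 * 0.2886173938) = 0.239777


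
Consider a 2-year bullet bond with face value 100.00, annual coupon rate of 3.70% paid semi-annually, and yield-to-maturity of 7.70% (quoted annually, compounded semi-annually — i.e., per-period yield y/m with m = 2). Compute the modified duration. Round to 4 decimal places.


Coupon per period c = face * coupon_rate / m = 1.850000
Periods per year m = 2; per-period yield y/m = 0.038500
Number of cashflows N = 4
Cashflows (t years, CF_t, discount factor 1/(1+y/m)^(m*t), PV):
  t = 0.5000: CF_t = 1.850000, DF = 0.962927, PV = 1.781416
  t = 1.0000: CF_t = 1.850000, DF = 0.927229, PV = 1.715374
  t = 1.5000: CF_t = 1.850000, DF = 0.892854, PV = 1.651780
  t = 2.0000: CF_t = 101.850000, DF = 0.859754, PV = 87.565903
Price P = sum_t PV_t = 92.714472
First compute Macaulay numerator sum_t t * PV_t:
  t * PV_t at t = 0.5000: 0.890708
  t * PV_t at t = 1.0000: 1.715374
  t * PV_t at t = 1.5000: 2.477670
  t * PV_t at t = 2.0000: 175.131806
Macaulay duration D = 180.215557 / 92.714472 = 1.943769
Modified duration = D / (1 + y/m) = 1.943769 / (1 + 0.038500) = 1.871709

Answer: Modified duration = 1.8717


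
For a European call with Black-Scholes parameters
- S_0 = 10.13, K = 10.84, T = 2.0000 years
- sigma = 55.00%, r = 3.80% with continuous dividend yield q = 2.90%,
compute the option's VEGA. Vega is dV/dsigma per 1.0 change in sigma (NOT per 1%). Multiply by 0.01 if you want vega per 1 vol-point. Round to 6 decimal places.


Answer: Vega = 5.115818

Derivation:
d1 = 0.3249584067; d2 = -0.4528590526
phi(d1) = 0.3784249471; exp(-qT) = 0.9436499474; exp(-rT) = 0.9268162066
Vega = S * exp(-qT) * phi(d1) * sqrt(T) = 10.1300 * 0.9436499474 * 0.3784249471 * 1.4142135624 = 5.115818


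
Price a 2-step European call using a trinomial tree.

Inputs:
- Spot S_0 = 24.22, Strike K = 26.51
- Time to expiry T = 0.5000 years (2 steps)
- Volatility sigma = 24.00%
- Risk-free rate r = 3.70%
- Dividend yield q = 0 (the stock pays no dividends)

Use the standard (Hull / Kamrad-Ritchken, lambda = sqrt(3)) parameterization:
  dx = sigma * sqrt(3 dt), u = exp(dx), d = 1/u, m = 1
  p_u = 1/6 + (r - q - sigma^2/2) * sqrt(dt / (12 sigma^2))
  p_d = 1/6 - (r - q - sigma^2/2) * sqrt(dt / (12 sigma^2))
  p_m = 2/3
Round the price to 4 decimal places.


dt = T/N = 0.250000; dx = sigma*sqrt(3*dt) = 0.207846
u = exp(dx) = 1.231024; d = 1/u = 0.812332
p_u = 0.171598, p_m = 0.666667, p_d = 0.161735
Discount per step: exp(-r*dt) = 0.990793
Stock lattice S(k, j) with j the centered position index:
  k=0: S(0,+0) = 24.2200
  k=1: S(1,-1) = 19.6747; S(1,+0) = 24.2200; S(1,+1) = 29.8154
  k=2: S(2,-2) = 15.9824; S(2,-1) = 19.6747; S(2,+0) = 24.2200; S(2,+1) = 29.8154; S(2,+2) = 36.7035
Terminal payoffs V(N, j) = max(S_T - K, 0):
  V(2,-2) = 0.000000; V(2,-1) = 0.000000; V(2,+0) = 0.000000; V(2,+1) = 3.305394; V(2,+2) = 10.193456
Backward induction: V(k, j) = exp(-r*dt) * [p_u * V(k+1, j+1) + p_m * V(k+1, j) + p_d * V(k+1, j-1)]
  V(1,-1) = exp(-r*dt) * [p_u*0.000000 + p_m*0.000000 + p_d*0.000000] = 0.000000
  V(1,+0) = exp(-r*dt) * [p_u*3.305394 + p_m*0.000000 + p_d*0.000000] = 0.561977
  V(1,+1) = exp(-r*dt) * [p_u*10.193456 + p_m*3.305394 + p_d*0.000000] = 3.916380
  V(0,+0) = exp(-r*dt) * [p_u*3.916380 + p_m*0.561977 + p_d*0.000000] = 1.037058

Answer: Price = V(0,0) = 1.0371


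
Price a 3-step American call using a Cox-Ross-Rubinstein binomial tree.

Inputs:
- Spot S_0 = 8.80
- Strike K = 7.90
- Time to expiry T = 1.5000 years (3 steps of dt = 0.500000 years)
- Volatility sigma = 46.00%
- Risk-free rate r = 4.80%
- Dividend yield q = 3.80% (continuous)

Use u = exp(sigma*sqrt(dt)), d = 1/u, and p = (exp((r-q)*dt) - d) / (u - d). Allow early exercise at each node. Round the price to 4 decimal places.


Answer: Price = V(0,0) = 2.3905

Derivation:
dt = T/N = 0.500000
u = exp(sigma*sqrt(dt)) = 1.384403; d = 1/u = 0.722333
p = (exp((r-q)*dt) - d) / (u - d) = 0.426963
Discount per step: exp(-r*dt) = 0.976286
Stock lattice S(k, i) with i counting down-moves:
  k=0: S(0,0) = 8.8000
  k=1: S(1,0) = 12.1827; S(1,1) = 6.3565
  k=2: S(2,0) = 16.8658; S(2,1) = 8.8000; S(2,2) = 4.5915
  k=3: S(3,0) = 23.3491; S(3,1) = 12.1827; S(3,2) = 6.3565; S(3,3) = 3.3166
Terminal payoffs V(N, i) = max(S_T - K, 0):
  V(3,0) = 15.449115; V(3,1) = 4.282748; V(3,2) = 0.000000; V(3,3) = 0.000000
Backward induction: V(k, i) = exp(-r*dt) * [p * V(k+1, i) + (1-p) * V(k+1, i+1)]; then take max(V_cont, immediate exercise) for American.
  V(2,0) = exp(-r*dt) * [p*15.449115 + (1-p)*4.282748] = 8.835752; exercise = 8.965835; V(2,0) = max -> 8.965835
  V(2,1) = exp(-r*dt) * [p*4.282748 + (1-p)*0.000000] = 1.785212; exercise = 0.900000; V(2,1) = max -> 1.785212
  V(2,2) = exp(-r*dt) * [p*0.000000 + (1-p)*0.000000] = 0.000000; exercise = 0.000000; V(2,2) = max -> 0.000000
  V(1,0) = exp(-r*dt) * [p*8.965835 + (1-p)*1.785212] = 4.736034; exercise = 4.282748; V(1,0) = max -> 4.736034
  V(1,1) = exp(-r*dt) * [p*1.785212 + (1-p)*0.000000] = 0.744144; exercise = 0.000000; V(1,1) = max -> 0.744144
  V(0,0) = exp(-r*dt) * [p*4.736034 + (1-p)*0.744144] = 2.390469; exercise = 0.900000; V(0,0) = max -> 2.390469


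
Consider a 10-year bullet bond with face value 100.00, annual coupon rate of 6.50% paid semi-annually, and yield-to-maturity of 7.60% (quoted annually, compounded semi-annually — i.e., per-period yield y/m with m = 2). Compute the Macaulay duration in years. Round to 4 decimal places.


Coupon per period c = face * coupon_rate / m = 3.250000
Periods per year m = 2; per-period yield y/m = 0.038000
Number of cashflows N = 20
Cashflows (t years, CF_t, discount factor 1/(1+y/m)^(m*t), PV):
  t = 0.5000: CF_t = 3.250000, DF = 0.963391, PV = 3.131021
  t = 1.0000: CF_t = 3.250000, DF = 0.928122, PV = 3.016398
  t = 1.5000: CF_t = 3.250000, DF = 0.894145, PV = 2.905971
  t = 2.0000: CF_t = 3.250000, DF = 0.861411, PV = 2.799587
  t = 2.5000: CF_t = 3.250000, DF = 0.829876, PV = 2.697097
  t = 3.0000: CF_t = 3.250000, DF = 0.799495, PV = 2.598360
  t = 3.5000: CF_t = 3.250000, DF = 0.770227, PV = 2.503237
  t = 4.0000: CF_t = 3.250000, DF = 0.742030, PV = 2.411596
  t = 4.5000: CF_t = 3.250000, DF = 0.714865, PV = 2.323310
  t = 5.0000: CF_t = 3.250000, DF = 0.688694, PV = 2.238256
  t = 5.5000: CF_t = 3.250000, DF = 0.663482, PV = 2.156316
  t = 6.0000: CF_t = 3.250000, DF = 0.639193, PV = 2.077376
  t = 6.5000: CF_t = 3.250000, DF = 0.615793, PV = 2.001326
  t = 7.0000: CF_t = 3.250000, DF = 0.593249, PV = 1.928059
  t = 7.5000: CF_t = 3.250000, DF = 0.571531, PV = 1.857475
  t = 8.0000: CF_t = 3.250000, DF = 0.550608, PV = 1.789475
  t = 8.5000: CF_t = 3.250000, DF = 0.530451, PV = 1.723965
  t = 9.0000: CF_t = 3.250000, DF = 0.511031, PV = 1.660852
  t = 9.5000: CF_t = 3.250000, DF = 0.492323, PV = 1.600050
  t = 10.0000: CF_t = 103.250000, DF = 0.474300, PV = 48.971453
Price P = sum_t PV_t = 92.391181
Macaulay numerator sum_t t * PV_t:
  t * PV_t at t = 0.5000: 1.565511
  t * PV_t at t = 1.0000: 3.016398
  t * PV_t at t = 1.5000: 4.358957
  t * PV_t at t = 2.0000: 5.599174
  t * PV_t at t = 2.5000: 6.742743
  t * PV_t at t = 3.0000: 7.795079
  t * PV_t at t = 3.5000: 8.761328
  t * PV_t at t = 4.0000: 9.646384
  t * PV_t at t = 4.5000: 10.454895
  t * PV_t at t = 5.0000: 11.191282
  t * PV_t at t = 5.5000: 11.859740
  t * PV_t at t = 6.0000: 12.464256
  t * PV_t at t = 6.5000: 13.008617
  t * PV_t at t = 7.0000: 13.496416
  t * PV_t at t = 7.5000: 13.931065
  t * PV_t at t = 8.0000: 14.315802
  t * PV_t at t = 8.5000: 14.653699
  t * PV_t at t = 9.0000: 14.947670
  t * PV_t at t = 9.5000: 15.200478
  t * PV_t at t = 10.0000: 489.714530
Macaulay duration D = (sum_t t * PV_t) / P = 682.724023 / 92.391181 = 7.389493

Answer: Macaulay duration = 7.3895 years


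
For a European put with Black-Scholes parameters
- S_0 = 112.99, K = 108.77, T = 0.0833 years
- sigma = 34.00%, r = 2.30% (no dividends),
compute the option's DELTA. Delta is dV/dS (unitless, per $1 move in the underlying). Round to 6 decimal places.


Answer: Delta = -0.324022

Derivation:
d1 = 0.4564805607; d2 = 0.3583506468
phi(d1) = 0.3594695579; exp(-qT) = 1.0000000000; exp(-rT) = 0.9980859342
N(-d1) = 0.3240222232
Delta = -exp(-qT) * N(-d1) = -1.0000000000 * 0.3240222232 = -0.324022


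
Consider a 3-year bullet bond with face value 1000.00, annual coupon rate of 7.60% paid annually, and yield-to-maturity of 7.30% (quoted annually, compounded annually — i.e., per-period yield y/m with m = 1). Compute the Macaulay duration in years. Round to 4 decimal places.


Coupon per period c = face * coupon_rate / m = 76.000000
Periods per year m = 1; per-period yield y/m = 0.073000
Number of cashflows N = 3
Cashflows (t years, CF_t, discount factor 1/(1+y/m)^(m*t), PV):
  t = 1.0000: CF_t = 76.000000, DF = 0.931966, PV = 70.829450
  t = 2.0000: CF_t = 76.000000, DF = 0.868561, PV = 66.010671
  t = 3.0000: CF_t = 1076.000000, DF = 0.809470, PV = 870.989873
Price P = sum_t PV_t = 1007.829994
Macaulay numerator sum_t t * PV_t:
  t * PV_t at t = 1.0000: 70.829450
  t * PV_t at t = 2.0000: 132.021342
  t * PV_t at t = 3.0000: 2612.969619
Macaulay duration D = (sum_t t * PV_t) / P = 2815.820411 / 1007.829994 = 2.793944

Answer: Macaulay duration = 2.7939 years


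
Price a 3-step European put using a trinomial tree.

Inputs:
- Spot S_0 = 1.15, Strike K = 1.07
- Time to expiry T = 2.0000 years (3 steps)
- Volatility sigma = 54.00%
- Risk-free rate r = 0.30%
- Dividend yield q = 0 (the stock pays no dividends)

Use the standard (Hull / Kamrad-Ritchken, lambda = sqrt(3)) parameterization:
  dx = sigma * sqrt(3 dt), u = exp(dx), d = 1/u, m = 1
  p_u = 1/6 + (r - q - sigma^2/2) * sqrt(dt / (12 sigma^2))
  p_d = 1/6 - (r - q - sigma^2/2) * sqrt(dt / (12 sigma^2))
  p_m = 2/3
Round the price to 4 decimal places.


dt = T/N = 0.666667; dx = sigma*sqrt(3*dt) = 0.763675
u = exp(dx) = 2.146150; d = 1/u = 0.465951
p_u = 0.104337, p_m = 0.666667, p_d = 0.228997
Discount per step: exp(-r*dt) = 0.998002
Stock lattice S(k, j) with j the centered position index:
  k=0: S(0,+0) = 1.1500
  k=1: S(1,-1) = 0.5358; S(1,+0) = 1.1500; S(1,+1) = 2.4681
  k=2: S(2,-2) = 0.2497; S(2,-1) = 0.5358; S(2,+0) = 1.1500; S(2,+1) = 2.4681; S(2,+2) = 5.2969
  k=3: S(3,-3) = 0.1163; S(3,-2) = 0.2497; S(3,-1) = 0.5358; S(3,+0) = 1.1500; S(3,+1) = 2.4681; S(3,+2) = 5.2969; S(3,+3) = 11.3678
Terminal payoffs V(N, j) = max(K - S_T, 0):
  V(3,-3) = 0.953663; V(3,-2) = 0.820323; V(3,-1) = 0.534157; V(3,+0) = 0.000000; V(3,+1) = 0.000000; V(3,+2) = 0.000000; V(3,+3) = 0.000000
Backward induction: V(k, j) = exp(-r*dt) * [p_u * V(k+1, j+1) + p_m * V(k+1, j) + p_d * V(k+1, j-1)]
  V(2,-2) = exp(-r*dt) * [p_u*0.534157 + p_m*0.820323 + p_d*0.953663] = 0.819360
  V(2,-1) = exp(-r*dt) * [p_u*0.000000 + p_m*0.534157 + p_d*0.820323] = 0.542869
  V(2,+0) = exp(-r*dt) * [p_u*0.000000 + p_m*0.000000 + p_d*0.534157] = 0.122076
  V(2,+1) = exp(-r*dt) * [p_u*0.000000 + p_m*0.000000 + p_d*0.000000] = 0.000000
  V(2,+2) = exp(-r*dt) * [p_u*0.000000 + p_m*0.000000 + p_d*0.000000] = 0.000000
  V(1,-1) = exp(-r*dt) * [p_u*0.122076 + p_m*0.542869 + p_d*0.819360] = 0.561157
  V(1,+0) = exp(-r*dt) * [p_u*0.000000 + p_m*0.122076 + p_d*0.542869] = 0.205288
  V(1,+1) = exp(-r*dt) * [p_u*0.000000 + p_m*0.000000 + p_d*0.122076] = 0.027899
  V(0,+0) = exp(-r*dt) * [p_u*0.027899 + p_m*0.205288 + p_d*0.561157] = 0.267737

Answer: Price = V(0,0) = 0.2677


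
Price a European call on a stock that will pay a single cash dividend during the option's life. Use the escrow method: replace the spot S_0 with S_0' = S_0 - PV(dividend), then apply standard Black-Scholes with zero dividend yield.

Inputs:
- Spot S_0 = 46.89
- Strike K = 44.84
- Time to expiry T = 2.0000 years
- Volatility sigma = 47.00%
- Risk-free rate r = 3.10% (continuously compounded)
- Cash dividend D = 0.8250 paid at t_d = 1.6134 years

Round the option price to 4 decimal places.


Answer: Price = 13.5700

Derivation:
PV(D) = D * exp(-r * t_d) = 0.8250 * 0.95121478 = 0.78475219
S_0' = S_0 - PV(D) = 46.8900 - 0.78475219 = 46.10524781
d1 = (ln(S_0'/K) + (r + sigma^2/2)*T) / (sigma*sqrt(T)) = 0.46748211
d2 = d1 - sigma*sqrt(T) = -0.19719827
exp(-rT) = 0.93988289
N(d1) = 0.67992250; N(d2) = 0.42183619
C = S_0' * N(d1) - K * exp(-rT) * N(d2) = 46.10524781 * 0.67992250 - 44.8400 * 0.93988289 * 0.42183619 = 13.5700


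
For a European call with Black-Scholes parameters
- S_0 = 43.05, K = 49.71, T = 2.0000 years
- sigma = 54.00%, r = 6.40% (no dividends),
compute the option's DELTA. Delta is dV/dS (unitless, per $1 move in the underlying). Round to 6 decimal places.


Answer: Delta = 0.640984

Derivation:
d1 = 0.3610907701; d2 = -0.4025845535
phi(d1) = 0.3737635857; exp(-qT) = 1.0000000000; exp(-rT) = 0.8798533791
N(d1) = 0.6409842036
Delta = exp(-qT) * N(d1) = 1.0000000000 * 0.6409842036 = 0.640984


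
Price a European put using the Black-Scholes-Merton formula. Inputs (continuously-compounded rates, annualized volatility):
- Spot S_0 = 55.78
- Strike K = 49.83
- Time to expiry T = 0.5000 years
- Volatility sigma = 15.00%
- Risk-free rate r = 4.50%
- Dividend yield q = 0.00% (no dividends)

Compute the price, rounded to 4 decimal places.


Answer: Price = 0.2648

Derivation:
d1 = (ln(S/K) + (r - q + 0.5*sigma^2) * T) / (sigma * sqrt(T)) = 1.32863639
d2 = d1 - sigma * sqrt(T) = 1.22257037
exp(-rT) = 0.97775124; exp(-qT) = 1.00000000
P = K * exp(-rT) * N(-d2) - S_0 * exp(-qT) * N(-d1)
N(-d1) = 0.09198398; N(-d2) = 0.11074600
P = 49.8300 * 0.97775124 * 0.11074600 - 55.7800 * 1.00000000 * 0.09198398 = 0.2648


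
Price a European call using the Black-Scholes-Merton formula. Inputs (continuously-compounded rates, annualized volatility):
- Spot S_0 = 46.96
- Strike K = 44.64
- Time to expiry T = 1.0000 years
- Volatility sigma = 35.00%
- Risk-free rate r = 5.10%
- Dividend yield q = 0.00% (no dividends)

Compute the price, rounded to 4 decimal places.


Answer: Price = 8.7353

Derivation:
d1 = (ln(S/K) + (r - q + 0.5*sigma^2) * T) / (sigma * sqrt(T)) = 0.46547388
d2 = d1 - sigma * sqrt(T) = 0.11547388
exp(-rT) = 0.95027867; exp(-qT) = 1.00000000
C = S_0 * exp(-qT) * N(d1) - K * exp(-rT) * N(d2)
N(d1) = 0.67920393; N(d2) = 0.54596524
C = 46.9600 * 1.00000000 * 0.67920393 - 44.6400 * 0.95027867 * 0.54596524 = 8.7353


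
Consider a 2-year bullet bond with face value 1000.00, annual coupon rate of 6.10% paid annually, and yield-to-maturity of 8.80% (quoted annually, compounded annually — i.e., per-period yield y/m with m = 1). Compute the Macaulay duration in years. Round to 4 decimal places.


Coupon per period c = face * coupon_rate / m = 61.000000
Periods per year m = 1; per-period yield y/m = 0.088000
Number of cashflows N = 2
Cashflows (t years, CF_t, discount factor 1/(1+y/m)^(m*t), PV):
  t = 1.0000: CF_t = 61.000000, DF = 0.919118, PV = 56.066176
  t = 2.0000: CF_t = 1061.000000, DF = 0.844777, PV = 896.308661
Price P = sum_t PV_t = 952.374838
Macaulay numerator sum_t t * PV_t:
  t * PV_t at t = 1.0000: 56.066176
  t * PV_t at t = 2.0000: 1792.617323
Macaulay duration D = (sum_t t * PV_t) / P = 1848.683499 / 952.374838 = 1.941130

Answer: Macaulay duration = 1.9411 years


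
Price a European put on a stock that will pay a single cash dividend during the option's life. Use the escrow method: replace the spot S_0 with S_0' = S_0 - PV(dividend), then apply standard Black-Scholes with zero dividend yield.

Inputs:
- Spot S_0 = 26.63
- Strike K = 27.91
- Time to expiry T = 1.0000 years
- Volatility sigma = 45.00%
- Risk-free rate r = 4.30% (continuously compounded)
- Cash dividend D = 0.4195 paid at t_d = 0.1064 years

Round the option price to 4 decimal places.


Answer: Price = 4.9788

Derivation:
PV(D) = D * exp(-r * t_d) = 0.4195 * 0.99543525 = 0.41758509
S_0' = S_0 - PV(D) = 26.6300 - 0.41758509 = 26.21241491
d1 = (ln(S_0'/K) + (r + sigma^2/2)*T) / (sigma*sqrt(T)) = 0.18110689
d2 = d1 - sigma*sqrt(T) = -0.26889311
exp(-rT) = 0.95791139
N(-d1) = 0.42814184; N(-d2) = 0.60599403
P = K * exp(-rT) * N(-d2) - S_0' * N(-d1) = 27.9100 * 0.95791139 * 0.60599403 - 26.21241491 * 0.42814184 = 4.9788


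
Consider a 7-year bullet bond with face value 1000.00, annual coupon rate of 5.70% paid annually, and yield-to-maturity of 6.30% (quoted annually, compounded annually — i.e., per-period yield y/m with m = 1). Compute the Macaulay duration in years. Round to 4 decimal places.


Answer: Macaulay duration = 5.9438 years

Derivation:
Coupon per period c = face * coupon_rate / m = 57.000000
Periods per year m = 1; per-period yield y/m = 0.063000
Number of cashflows N = 7
Cashflows (t years, CF_t, discount factor 1/(1+y/m)^(m*t), PV):
  t = 1.0000: CF_t = 57.000000, DF = 0.940734, PV = 53.621825
  t = 2.0000: CF_t = 57.000000, DF = 0.884980, PV = 50.443862
  t = 3.0000: CF_t = 57.000000, DF = 0.832531, PV = 47.454244
  t = 4.0000: CF_t = 57.000000, DF = 0.783190, PV = 44.641810
  t = 5.0000: CF_t = 57.000000, DF = 0.736773, PV = 41.996059
  t = 6.0000: CF_t = 57.000000, DF = 0.693107, PV = 39.507111
  t = 7.0000: CF_t = 1057.000000, DF = 0.652029, PV = 689.195028
Price P = sum_t PV_t = 966.859939
Macaulay numerator sum_t t * PV_t:
  t * PV_t at t = 1.0000: 53.621825
  t * PV_t at t = 2.0000: 100.887723
  t * PV_t at t = 3.0000: 142.362733
  t * PV_t at t = 4.0000: 178.567241
  t * PV_t at t = 5.0000: 209.980293
  t * PV_t at t = 6.0000: 237.042664
  t * PV_t at t = 7.0000: 4824.365195
Macaulay duration D = (sum_t t * PV_t) / P = 5746.827675 / 966.859939 = 5.943806


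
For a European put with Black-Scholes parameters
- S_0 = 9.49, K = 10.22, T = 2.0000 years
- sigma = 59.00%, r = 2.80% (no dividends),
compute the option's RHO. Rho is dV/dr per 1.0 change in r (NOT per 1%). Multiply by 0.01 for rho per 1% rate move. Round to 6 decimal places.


Answer: Rho = -12.941843

Derivation:
d1 = 0.3954908485; d2 = -0.4388951533
phi(d1) = 0.3689312234; exp(-qT) = 1.0000000000; exp(-rT) = 0.9455391359
N(-d2) = 0.6696312456
Rho = -K*T*exp(-rT)*N(-d2) = -10.2200 * 2.0000 * 0.9455391359 * 0.6696312456 = -12.941843


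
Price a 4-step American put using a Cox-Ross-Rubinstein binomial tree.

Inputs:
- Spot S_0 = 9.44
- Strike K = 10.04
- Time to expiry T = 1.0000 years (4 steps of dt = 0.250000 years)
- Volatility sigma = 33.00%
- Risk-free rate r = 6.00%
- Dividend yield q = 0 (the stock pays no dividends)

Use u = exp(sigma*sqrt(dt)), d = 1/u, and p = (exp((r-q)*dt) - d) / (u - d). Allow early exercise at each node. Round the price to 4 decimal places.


dt = T/N = 0.250000
u = exp(sigma*sqrt(dt)) = 1.179393; d = 1/u = 0.847894
p = (exp((r-q)*dt) - d) / (u - d) = 0.504433
Discount per step: exp(-r*dt) = 0.985112
Stock lattice S(k, i) with i counting down-moves:
  k=0: S(0,0) = 9.4400
  k=1: S(1,0) = 11.1335; S(1,1) = 8.0041
  k=2: S(2,0) = 13.1307; S(2,1) = 9.4400; S(2,2) = 6.7866
  k=3: S(3,0) = 15.4863; S(3,1) = 11.1335; S(3,2) = 8.0041; S(3,3) = 5.7543
  k=4: S(4,0) = 18.2644; S(4,1) = 13.1307; S(4,2) = 9.4400; S(4,3) = 6.7866; S(4,4) = 4.8791
Terminal payoffs V(N, i) = max(K - S_T, 0):
  V(4,0) = 0.000000; V(4,1) = 0.000000; V(4,2) = 0.600000; V(4,3) = 3.253360; V(4,4) = 5.160923
Backward induction: V(k, i) = exp(-r*dt) * [p * V(k+1, i) + (1-p) * V(k+1, i+1)]; then take max(V_cont, immediate exercise) for American.
  V(3,0) = exp(-r*dt) * [p*0.000000 + (1-p)*0.000000] = 0.000000; exercise = 0.000000; V(3,0) = max -> 0.000000
  V(3,1) = exp(-r*dt) * [p*0.000000 + (1-p)*0.600000] = 0.292913; exercise = 0.000000; V(3,1) = max -> 0.292913
  V(3,2) = exp(-r*dt) * [p*0.600000 + (1-p)*3.253360] = 1.886407; exercise = 2.035883; V(3,2) = max -> 2.035883
  V(3,3) = exp(-r*dt) * [p*3.253360 + (1-p)*5.160923] = 4.136175; exercise = 4.285651; V(3,3) = max -> 4.285651
  V(2,0) = exp(-r*dt) * [p*0.000000 + (1-p)*0.292913] = 0.142997; exercise = 0.000000; V(2,0) = max -> 0.142997
  V(2,1) = exp(-r*dt) * [p*0.292913 + (1-p)*2.035883] = 1.139451; exercise = 0.600000; V(2,1) = max -> 1.139451
  V(2,2) = exp(-r*dt) * [p*2.035883 + (1-p)*4.285651] = 3.103884; exercise = 3.253360; V(2,2) = max -> 3.253360
  V(1,0) = exp(-r*dt) * [p*0.142997 + (1-p)*1.139451] = 0.627325; exercise = 0.000000; V(1,0) = max -> 0.627325
  V(1,1) = exp(-r*dt) * [p*1.139451 + (1-p)*3.253360] = 2.154473; exercise = 2.035883; V(1,1) = max -> 2.154473
  V(0,0) = exp(-r*dt) * [p*0.627325 + (1-p)*2.154473] = 1.363522; exercise = 0.600000; V(0,0) = max -> 1.363522

Answer: Price = V(0,0) = 1.3635


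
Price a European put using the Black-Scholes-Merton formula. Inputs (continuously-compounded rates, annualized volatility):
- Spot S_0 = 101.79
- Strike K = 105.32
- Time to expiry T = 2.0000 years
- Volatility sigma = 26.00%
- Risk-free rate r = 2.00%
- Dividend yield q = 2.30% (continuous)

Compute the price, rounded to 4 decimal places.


Answer: Price = 16.5436

Derivation:
d1 = (ln(S/K) + (r - q + 0.5*sigma^2) * T) / (sigma * sqrt(T)) = 0.07481335
d2 = d1 - sigma * sqrt(T) = -0.29288218
exp(-rT) = 0.96078944; exp(-qT) = 0.95504196
P = K * exp(-rT) * N(-d2) - S_0 * exp(-qT) * N(-d1)
N(-d1) = 0.47018161; N(-d2) = 0.61519389
P = 105.3200 * 0.96078944 * 0.61519389 - 101.7900 * 0.95504196 * 0.47018161 = 16.5436


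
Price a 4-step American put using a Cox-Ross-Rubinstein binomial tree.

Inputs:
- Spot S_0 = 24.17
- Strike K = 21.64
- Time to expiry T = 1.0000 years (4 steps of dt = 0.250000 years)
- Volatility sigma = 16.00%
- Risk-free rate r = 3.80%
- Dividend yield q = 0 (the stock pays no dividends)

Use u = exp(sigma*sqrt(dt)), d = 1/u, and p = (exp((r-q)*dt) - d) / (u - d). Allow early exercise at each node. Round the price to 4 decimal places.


dt = T/N = 0.250000
u = exp(sigma*sqrt(dt)) = 1.083287; d = 1/u = 0.923116
p = (exp((r-q)*dt) - d) / (u - d) = 0.539605
Discount per step: exp(-r*dt) = 0.990545
Stock lattice S(k, i) with i counting down-moves:
  k=0: S(0,0) = 24.1700
  k=1: S(1,0) = 26.1830; S(1,1) = 22.3117
  k=2: S(2,0) = 28.3638; S(2,1) = 24.1700; S(2,2) = 20.5963
  k=3: S(3,0) = 30.7261; S(3,1) = 26.1830; S(3,2) = 22.3117; S(3,3) = 19.0128
  k=4: S(4,0) = 33.2852; S(4,1) = 28.3638; S(4,2) = 24.1700; S(4,3) = 20.5963; S(4,4) = 17.5510
Terminal payoffs V(N, i) = max(K - S_T, 0):
  V(4,0) = 0.000000; V(4,1) = 0.000000; V(4,2) = 0.000000; V(4,3) = 1.043685; V(4,4) = 4.088978
Backward induction: V(k, i) = exp(-r*dt) * [p * V(k+1, i) + (1-p) * V(k+1, i+1)]; then take max(V_cont, immediate exercise) for American.
  V(3,0) = exp(-r*dt) * [p*0.000000 + (1-p)*0.000000] = 0.000000; exercise = 0.000000; V(3,0) = max -> 0.000000
  V(3,1) = exp(-r*dt) * [p*0.000000 + (1-p)*0.000000] = 0.000000; exercise = 0.000000; V(3,1) = max -> 0.000000
  V(3,2) = exp(-r*dt) * [p*0.000000 + (1-p)*1.043685] = 0.475964; exercise = 0.000000; V(3,2) = max -> 0.475964
  V(3,3) = exp(-r*dt) * [p*1.043685 + (1-p)*4.088978] = 2.422598; exercise = 2.627205; V(3,3) = max -> 2.627205
  V(2,0) = exp(-r*dt) * [p*0.000000 + (1-p)*0.000000] = 0.000000; exercise = 0.000000; V(2,0) = max -> 0.000000
  V(2,1) = exp(-r*dt) * [p*0.000000 + (1-p)*0.475964] = 0.217060; exercise = 0.000000; V(2,1) = max -> 0.217060
  V(2,2) = exp(-r*dt) * [p*0.475964 + (1-p)*2.627205] = 1.452520; exercise = 1.043685; V(2,2) = max -> 1.452520
  V(1,0) = exp(-r*dt) * [p*0.000000 + (1-p)*0.217060] = 0.098988; exercise = 0.000000; V(1,0) = max -> 0.098988
  V(1,1) = exp(-r*dt) * [p*0.217060 + (1-p)*1.452520] = 0.778429; exercise = 0.000000; V(1,1) = max -> 0.778429
  V(0,0) = exp(-r*dt) * [p*0.098988 + (1-p)*0.778429] = 0.407906; exercise = 0.000000; V(0,0) = max -> 0.407906

Answer: Price = V(0,0) = 0.4079


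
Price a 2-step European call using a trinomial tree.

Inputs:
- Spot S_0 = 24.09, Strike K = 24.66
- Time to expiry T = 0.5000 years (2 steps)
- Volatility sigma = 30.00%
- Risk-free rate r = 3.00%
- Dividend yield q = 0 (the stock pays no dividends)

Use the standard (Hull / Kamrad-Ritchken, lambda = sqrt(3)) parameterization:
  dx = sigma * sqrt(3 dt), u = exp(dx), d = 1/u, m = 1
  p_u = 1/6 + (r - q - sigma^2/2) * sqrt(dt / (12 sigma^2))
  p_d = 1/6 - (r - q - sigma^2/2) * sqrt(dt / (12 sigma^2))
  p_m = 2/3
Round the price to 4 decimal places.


Answer: Price = V(0,0) = 1.7743

Derivation:
dt = T/N = 0.250000; dx = sigma*sqrt(3*dt) = 0.259808
u = exp(dx) = 1.296681; d = 1/u = 0.771200
p_u = 0.159450, p_m = 0.666667, p_d = 0.173884
Discount per step: exp(-r*dt) = 0.992528
Stock lattice S(k, j) with j the centered position index:
  k=0: S(0,+0) = 24.0900
  k=1: S(1,-1) = 18.5782; S(1,+0) = 24.0900; S(1,+1) = 31.2370
  k=2: S(2,-2) = 14.3275; S(2,-1) = 18.5782; S(2,+0) = 24.0900; S(2,+1) = 31.2370; S(2,+2) = 40.5045
Terminal payoffs V(N, j) = max(S_T - K, 0):
  V(2,-2) = 0.000000; V(2,-1) = 0.000000; V(2,+0) = 0.000000; V(2,+1) = 6.577036; V(2,+2) = 15.844459
Backward induction: V(k, j) = exp(-r*dt) * [p_u * V(k+1, j+1) + p_m * V(k+1, j) + p_d * V(k+1, j-1)]
  V(1,-1) = exp(-r*dt) * [p_u*0.000000 + p_m*0.000000 + p_d*0.000000] = 0.000000
  V(1,+0) = exp(-r*dt) * [p_u*6.577036 + p_m*0.000000 + p_d*0.000000] = 1.040871
  V(1,+1) = exp(-r*dt) * [p_u*15.844459 + p_m*6.577036 + p_d*0.000000] = 6.859447
  V(0,+0) = exp(-r*dt) * [p_u*6.859447 + p_m*1.040871 + p_d*0.000000] = 1.774294


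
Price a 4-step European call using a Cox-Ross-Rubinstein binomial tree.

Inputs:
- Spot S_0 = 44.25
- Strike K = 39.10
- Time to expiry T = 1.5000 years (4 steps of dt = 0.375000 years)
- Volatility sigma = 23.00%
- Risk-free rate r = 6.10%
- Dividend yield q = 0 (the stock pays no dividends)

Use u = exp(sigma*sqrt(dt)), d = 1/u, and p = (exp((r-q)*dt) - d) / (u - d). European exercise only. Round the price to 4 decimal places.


Answer: Price = V(0,0) = 10.1666

Derivation:
dt = T/N = 0.375000
u = exp(sigma*sqrt(dt)) = 1.151247; d = 1/u = 0.868623
p = (exp((r-q)*dt) - d) / (u - d) = 0.546718
Discount per step: exp(-r*dt) = 0.977385
Stock lattice S(k, i) with i counting down-moves:
  k=0: S(0,0) = 44.2500
  k=1: S(1,0) = 50.9427; S(1,1) = 38.4366
  k=2: S(2,0) = 58.6476; S(2,1) = 44.2500; S(2,2) = 33.3869
  k=3: S(3,0) = 67.5179; S(3,1) = 50.9427; S(3,2) = 38.4366; S(3,3) = 29.0007
  k=4: S(4,0) = 77.7297; S(4,1) = 58.6476; S(4,2) = 44.2500; S(4,3) = 33.3869; S(4,4) = 25.1906
Terminal payoffs V(N, i) = max(S_T - K, 0):
  V(4,0) = 38.629746; V(4,1) = 19.547602; V(4,2) = 5.150000; V(4,3) = 0.000000; V(4,4) = 0.000000
Backward induction: V(k, i) = exp(-r*dt) * [p * V(k+1, i) + (1-p) * V(k+1, i+1)].
  V(3,0) = exp(-r*dt) * [p*38.629746 + (1-p)*19.547602] = 29.302133
  V(3,1) = exp(-r*dt) * [p*19.547602 + (1-p)*5.150000] = 12.726938
  V(3,2) = exp(-r*dt) * [p*5.150000 + (1-p)*0.000000] = 2.751920
  V(3,3) = exp(-r*dt) * [p*0.000000 + (1-p)*0.000000] = 0.000000
  V(2,0) = exp(-r*dt) * [p*29.302133 + (1-p)*12.726938] = 21.296125
  V(2,1) = exp(-r*dt) * [p*12.726938 + (1-p)*2.751920] = 8.019868
  V(2,2) = exp(-r*dt) * [p*2.751920 + (1-p)*0.000000] = 1.470497
  V(1,0) = exp(-r*dt) * [p*21.296125 + (1-p)*8.019868] = 14.932708
  V(1,1) = exp(-r*dt) * [p*8.019868 + (1-p)*1.470497] = 4.936920
  V(0,0) = exp(-r*dt) * [p*14.932708 + (1-p)*4.936920] = 10.166553


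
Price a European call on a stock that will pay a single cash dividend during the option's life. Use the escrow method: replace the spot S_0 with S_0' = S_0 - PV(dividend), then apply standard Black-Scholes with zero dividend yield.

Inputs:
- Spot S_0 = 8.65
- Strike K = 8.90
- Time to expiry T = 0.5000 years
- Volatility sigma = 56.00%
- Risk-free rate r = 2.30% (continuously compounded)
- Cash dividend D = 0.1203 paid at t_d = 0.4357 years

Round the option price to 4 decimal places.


Answer: Price = 1.2303

Derivation:
PV(D) = D * exp(-r * t_d) = 0.1203 * 0.99002894 = 0.11910048
S_0' = S_0 - PV(D) = 8.6500 - 0.11910048 = 8.53089952
d1 = (ln(S_0'/K) + (r + sigma^2/2)*T) / (sigma*sqrt(T)) = 0.12006555
d2 = d1 - sigma*sqrt(T) = -0.27591425
exp(-rT) = 0.98856587
N(d1) = 0.54778439; N(d2) = 0.39130697
C = S_0' * N(d1) - K * exp(-rT) * N(d2) = 8.53089952 * 0.54778439 - 8.9000 * 0.98856587 * 0.39130697 = 1.2303


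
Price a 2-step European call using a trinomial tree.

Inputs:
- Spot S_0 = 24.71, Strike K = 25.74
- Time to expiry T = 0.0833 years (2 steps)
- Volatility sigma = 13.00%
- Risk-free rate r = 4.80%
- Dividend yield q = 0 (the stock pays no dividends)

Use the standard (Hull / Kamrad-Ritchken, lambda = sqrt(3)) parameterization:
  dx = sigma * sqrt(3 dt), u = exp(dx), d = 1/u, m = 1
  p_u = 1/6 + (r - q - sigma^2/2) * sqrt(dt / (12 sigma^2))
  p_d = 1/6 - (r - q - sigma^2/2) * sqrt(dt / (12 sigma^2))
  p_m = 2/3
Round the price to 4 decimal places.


Answer: Price = V(0,0) = 0.0781

Derivation:
dt = T/N = 0.041650; dx = sigma*sqrt(3*dt) = 0.045953
u = exp(dx) = 1.047025; d = 1/u = 0.955087
p_u = 0.184590, p_m = 0.666667, p_d = 0.148743
Discount per step: exp(-r*dt) = 0.998003
Stock lattice S(k, j) with j the centered position index:
  k=0: S(0,+0) = 24.7100
  k=1: S(1,-1) = 23.6002; S(1,+0) = 24.7100; S(1,+1) = 25.8720
  k=2: S(2,-2) = 22.5402; S(2,-1) = 23.6002; S(2,+0) = 24.7100; S(2,+1) = 25.8720; S(2,+2) = 27.0886
Terminal payoffs V(N, j) = max(S_T - K, 0):
  V(2,-2) = 0.000000; V(2,-1) = 0.000000; V(2,+0) = 0.000000; V(2,+1) = 0.131986; V(2,+2) = 1.348615
Backward induction: V(k, j) = exp(-r*dt) * [p_u * V(k+1, j+1) + p_m * V(k+1, j) + p_d * V(k+1, j-1)]
  V(1,-1) = exp(-r*dt) * [p_u*0.000000 + p_m*0.000000 + p_d*0.000000] = 0.000000
  V(1,+0) = exp(-r*dt) * [p_u*0.131986 + p_m*0.000000 + p_d*0.000000] = 0.024315
  V(1,+1) = exp(-r*dt) * [p_u*1.348615 + p_m*0.131986 + p_d*0.000000] = 0.336259
  V(0,+0) = exp(-r*dt) * [p_u*0.336259 + p_m*0.024315 + p_d*0.000000] = 0.078123


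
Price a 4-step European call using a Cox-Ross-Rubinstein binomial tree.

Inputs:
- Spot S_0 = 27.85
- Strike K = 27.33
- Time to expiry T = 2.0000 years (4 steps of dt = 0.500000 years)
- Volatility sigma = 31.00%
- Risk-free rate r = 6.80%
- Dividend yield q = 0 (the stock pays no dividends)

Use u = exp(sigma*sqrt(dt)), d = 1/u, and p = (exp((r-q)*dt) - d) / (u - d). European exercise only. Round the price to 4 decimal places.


Answer: Price = V(0,0) = 6.5529

Derivation:
dt = T/N = 0.500000
u = exp(sigma*sqrt(dt)) = 1.245084; d = 1/u = 0.803159
p = (exp((r-q)*dt) - d) / (u - d) = 0.523677
Discount per step: exp(-r*dt) = 0.966572
Stock lattice S(k, i) with i counting down-moves:
  k=0: S(0,0) = 27.8500
  k=1: S(1,0) = 34.6756; S(1,1) = 22.3680
  k=2: S(2,0) = 43.1740; S(2,1) = 27.8500; S(2,2) = 17.9650
  k=3: S(3,0) = 53.7553; S(3,1) = 34.6756; S(3,2) = 22.3680; S(3,3) = 14.4288
  k=4: S(4,0) = 66.9299; S(4,1) = 43.1740; S(4,2) = 27.8500; S(4,3) = 17.9650; S(4,4) = 11.5886
Terminal payoffs V(N, i) = max(S_T - K, 0):
  V(4,0) = 39.599871; V(4,1) = 15.844031; V(4,2) = 0.520000; V(4,3) = 0.000000; V(4,4) = 0.000000
Backward induction: V(k, i) = exp(-r*dt) * [p * V(k+1, i) + (1-p) * V(k+1, i+1)].
  V(3,0) = exp(-r*dt) * [p*39.599871 + (1-p)*15.844031] = 27.338901
  V(3,1) = exp(-r*dt) * [p*15.844031 + (1-p)*0.520000] = 8.259194
  V(3,2) = exp(-r*dt) * [p*0.520000 + (1-p)*0.000000] = 0.263209
  V(3,3) = exp(-r*dt) * [p*0.000000 + (1-p)*0.000000] = 0.000000
  V(2,0) = exp(-r*dt) * [p*27.338901 + (1-p)*8.259194] = 17.640692
  V(2,1) = exp(-r*dt) * [p*8.259194 + (1-p)*0.263209] = 4.301744
  V(2,2) = exp(-r*dt) * [p*0.263209 + (1-p)*0.000000] = 0.133229
  V(1,0) = exp(-r*dt) * [p*17.640692 + (1-p)*4.301744] = 10.909729
  V(1,1) = exp(-r*dt) * [p*4.301744 + (1-p)*0.133229] = 2.238756
  V(0,0) = exp(-r*dt) * [p*10.909729 + (1-p)*2.238756] = 6.552911


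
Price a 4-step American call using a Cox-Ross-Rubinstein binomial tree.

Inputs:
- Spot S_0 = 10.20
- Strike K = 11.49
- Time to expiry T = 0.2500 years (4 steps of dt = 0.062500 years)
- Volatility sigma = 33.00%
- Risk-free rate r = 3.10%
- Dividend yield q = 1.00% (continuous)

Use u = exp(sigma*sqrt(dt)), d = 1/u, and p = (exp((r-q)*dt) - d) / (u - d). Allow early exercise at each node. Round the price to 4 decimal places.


dt = T/N = 0.062500
u = exp(sigma*sqrt(dt)) = 1.085999; d = 1/u = 0.920811
p = (exp((r-q)*dt) - d) / (u - d) = 0.487337
Discount per step: exp(-r*dt) = 0.998064
Stock lattice S(k, i) with i counting down-moves:
  k=0: S(0,0) = 10.2000
  k=1: S(1,0) = 11.0772; S(1,1) = 9.3923
  k=2: S(2,0) = 12.0298; S(2,1) = 10.2000; S(2,2) = 8.6485
  k=3: S(3,0) = 13.0644; S(3,1) = 11.0772; S(3,2) = 9.3923; S(3,3) = 7.9637
  k=4: S(4,0) = 14.1879; S(4,1) = 12.0298; S(4,2) = 10.2000; S(4,3) = 8.6485; S(4,4) = 7.3330
Terminal payoffs V(N, i) = max(S_T - K, 0):
  V(4,0) = 2.697875; V(4,1) = 0.539810; V(4,2) = 0.000000; V(4,3) = 0.000000; V(4,4) = 0.000000
Backward induction: V(k, i) = exp(-r*dt) * [p * V(k+1, i) + (1-p) * V(k+1, i+1)]; then take max(V_cont, immediate exercise) for American.
  V(3,0) = exp(-r*dt) * [p*2.697875 + (1-p)*0.539810] = 1.588435; exercise = 1.574357; V(3,0) = max -> 1.588435
  V(3,1) = exp(-r*dt) * [p*0.539810 + (1-p)*0.000000] = 0.262560; exercise = 0.000000; V(3,1) = max -> 0.262560
  V(3,2) = exp(-r*dt) * [p*0.000000 + (1-p)*0.000000] = 0.000000; exercise = 0.000000; V(3,2) = max -> 0.000000
  V(3,3) = exp(-r*dt) * [p*0.000000 + (1-p)*0.000000] = 0.000000; exercise = 0.000000; V(3,3) = max -> 0.000000
  V(2,0) = exp(-r*dt) * [p*1.588435 + (1-p)*0.262560] = 0.906950; exercise = 0.539810; V(2,0) = max -> 0.906950
  V(2,1) = exp(-r*dt) * [p*0.262560 + (1-p)*0.000000] = 0.127708; exercise = 0.000000; V(2,1) = max -> 0.127708
  V(2,2) = exp(-r*dt) * [p*0.000000 + (1-p)*0.000000] = 0.000000; exercise = 0.000000; V(2,2) = max -> 0.000000
  V(1,0) = exp(-r*dt) * [p*0.906950 + (1-p)*0.127708] = 0.506479; exercise = 0.000000; V(1,0) = max -> 0.506479
  V(1,1) = exp(-r*dt) * [p*0.127708 + (1-p)*0.000000] = 0.062116; exercise = 0.000000; V(1,1) = max -> 0.062116
  V(0,0) = exp(-r*dt) * [p*0.506479 + (1-p)*0.062116] = 0.278132; exercise = 0.000000; V(0,0) = max -> 0.278132

Answer: Price = V(0,0) = 0.2781
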